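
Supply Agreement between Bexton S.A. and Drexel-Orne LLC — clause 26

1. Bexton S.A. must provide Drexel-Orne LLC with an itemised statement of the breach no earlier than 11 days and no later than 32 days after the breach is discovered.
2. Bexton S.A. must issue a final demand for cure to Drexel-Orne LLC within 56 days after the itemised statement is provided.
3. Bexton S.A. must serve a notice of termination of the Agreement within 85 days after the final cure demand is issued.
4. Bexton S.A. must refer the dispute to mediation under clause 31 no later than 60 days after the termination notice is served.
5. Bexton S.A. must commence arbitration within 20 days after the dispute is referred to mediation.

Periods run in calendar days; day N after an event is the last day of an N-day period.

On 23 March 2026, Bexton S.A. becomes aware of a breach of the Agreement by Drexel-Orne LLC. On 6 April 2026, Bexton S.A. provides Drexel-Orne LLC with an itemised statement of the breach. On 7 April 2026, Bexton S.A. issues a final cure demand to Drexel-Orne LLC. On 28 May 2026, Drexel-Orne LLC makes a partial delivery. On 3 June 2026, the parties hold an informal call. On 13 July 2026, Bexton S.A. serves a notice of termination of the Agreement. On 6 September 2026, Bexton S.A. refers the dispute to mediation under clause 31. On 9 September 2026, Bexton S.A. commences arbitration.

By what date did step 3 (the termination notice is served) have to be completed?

Step 3 runs from 7 April 2026, when the final cure demand is issued. 85 days after 7 April 2026 is 1 July 2026.

1 July 2026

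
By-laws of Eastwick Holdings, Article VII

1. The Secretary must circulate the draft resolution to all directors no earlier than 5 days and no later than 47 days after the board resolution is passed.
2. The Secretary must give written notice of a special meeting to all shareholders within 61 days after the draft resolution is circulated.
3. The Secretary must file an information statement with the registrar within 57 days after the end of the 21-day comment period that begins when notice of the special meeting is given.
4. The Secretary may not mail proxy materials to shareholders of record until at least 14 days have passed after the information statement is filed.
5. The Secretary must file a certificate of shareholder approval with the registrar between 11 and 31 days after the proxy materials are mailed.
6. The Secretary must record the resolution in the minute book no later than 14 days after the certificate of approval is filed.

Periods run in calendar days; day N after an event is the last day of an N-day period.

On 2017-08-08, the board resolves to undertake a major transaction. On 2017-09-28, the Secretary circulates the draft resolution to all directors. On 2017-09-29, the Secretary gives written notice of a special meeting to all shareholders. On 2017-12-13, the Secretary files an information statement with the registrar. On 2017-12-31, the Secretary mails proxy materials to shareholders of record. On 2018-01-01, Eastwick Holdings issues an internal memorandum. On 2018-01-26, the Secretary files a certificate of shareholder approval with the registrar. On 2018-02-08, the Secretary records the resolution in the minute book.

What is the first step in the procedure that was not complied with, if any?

Step 1 — 5 and 47 days from 2017-08-08 (when the board resolution is passed) are 2017-08-13 and 2017-09-24 respectively; done 2017-09-28 — 4 days after the window closed.

Step 1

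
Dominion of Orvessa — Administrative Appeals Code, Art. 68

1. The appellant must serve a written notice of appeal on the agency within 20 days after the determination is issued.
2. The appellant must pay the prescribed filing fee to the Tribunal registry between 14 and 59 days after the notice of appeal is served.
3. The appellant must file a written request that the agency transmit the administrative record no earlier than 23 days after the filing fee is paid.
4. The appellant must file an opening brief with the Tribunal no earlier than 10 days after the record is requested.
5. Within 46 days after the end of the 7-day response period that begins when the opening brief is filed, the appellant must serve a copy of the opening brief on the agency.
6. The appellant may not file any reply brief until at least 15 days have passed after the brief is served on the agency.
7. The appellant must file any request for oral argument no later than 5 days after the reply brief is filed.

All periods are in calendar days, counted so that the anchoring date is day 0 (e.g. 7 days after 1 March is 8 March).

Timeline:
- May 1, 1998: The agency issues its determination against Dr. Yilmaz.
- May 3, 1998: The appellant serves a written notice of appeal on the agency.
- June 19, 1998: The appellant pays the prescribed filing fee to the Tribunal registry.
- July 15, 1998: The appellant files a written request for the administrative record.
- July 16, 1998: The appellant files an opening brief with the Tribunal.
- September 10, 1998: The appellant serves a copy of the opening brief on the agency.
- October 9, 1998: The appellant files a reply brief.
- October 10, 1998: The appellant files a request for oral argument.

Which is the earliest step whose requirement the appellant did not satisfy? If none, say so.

Step 4

Step 1 — counting 20 days from May 1, 1998 (when the determination is issued) gives a deadline of May 21, 1998; done May 3, 1998 — timely.
Step 2 — 14 and 59 days from May 3, 1998 (when the notice of appeal is served) are May 17, 1998 and July 1, 1998 respectively; done June 19, 1998, which is between those dates.
Step 3 — must wait 23 days from June 19, 1998 (when the filing fee is paid), so not before July 12, 1998; done July 15, 1998 — permitted.
Step 4 — must wait 10 days from July 15, 1998 (when the record is requested), so not before July 25, 1998; July 16, 1998 is 9 days before the earliest permitted date.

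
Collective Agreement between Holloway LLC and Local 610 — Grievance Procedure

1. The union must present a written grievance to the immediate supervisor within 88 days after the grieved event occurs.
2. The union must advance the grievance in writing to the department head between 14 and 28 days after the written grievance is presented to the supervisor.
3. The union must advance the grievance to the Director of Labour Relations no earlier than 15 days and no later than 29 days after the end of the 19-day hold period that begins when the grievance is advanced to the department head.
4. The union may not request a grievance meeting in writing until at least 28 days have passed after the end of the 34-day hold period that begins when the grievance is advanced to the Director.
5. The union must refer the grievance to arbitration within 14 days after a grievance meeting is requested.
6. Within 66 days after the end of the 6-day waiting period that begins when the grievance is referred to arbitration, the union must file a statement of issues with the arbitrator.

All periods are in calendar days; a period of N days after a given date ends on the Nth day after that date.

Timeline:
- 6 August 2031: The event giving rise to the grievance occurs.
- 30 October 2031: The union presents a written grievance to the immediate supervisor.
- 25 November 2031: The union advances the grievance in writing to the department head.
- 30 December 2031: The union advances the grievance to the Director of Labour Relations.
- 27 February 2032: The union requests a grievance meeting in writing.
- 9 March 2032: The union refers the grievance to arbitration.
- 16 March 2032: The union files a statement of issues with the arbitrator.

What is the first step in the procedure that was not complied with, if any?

Step 4

Step 1: 88 days after 6 August 2031 (when the grieved event occurs) is 2 November 2031; completed 30 October 2031, before the deadline.
Step 2: the window is 14–28 days after 30 October 2031 (when the written grievance is presented to the supervisor), so 13 November 2031 through 27 November 2031; done 25 November 2031 — within the window.
Step 3: the window is 15–29 days after 14 December 2031 (end of the 19-day hold period, which began when the grievance is advanced to the department head on 25 November 2031), so 29 December 2031 through 12 January 2032; done 30 December 2031 — within the window.
Step 4: the earliest permitted date is 28 days after 2 February 2032 (end of the 34-day hold period, which began when the grievance is advanced to the Director on 30 December 2031), i.e. 1 March 2032; done 27 February 2032 — 3 days too early.
Later steps need not be reached.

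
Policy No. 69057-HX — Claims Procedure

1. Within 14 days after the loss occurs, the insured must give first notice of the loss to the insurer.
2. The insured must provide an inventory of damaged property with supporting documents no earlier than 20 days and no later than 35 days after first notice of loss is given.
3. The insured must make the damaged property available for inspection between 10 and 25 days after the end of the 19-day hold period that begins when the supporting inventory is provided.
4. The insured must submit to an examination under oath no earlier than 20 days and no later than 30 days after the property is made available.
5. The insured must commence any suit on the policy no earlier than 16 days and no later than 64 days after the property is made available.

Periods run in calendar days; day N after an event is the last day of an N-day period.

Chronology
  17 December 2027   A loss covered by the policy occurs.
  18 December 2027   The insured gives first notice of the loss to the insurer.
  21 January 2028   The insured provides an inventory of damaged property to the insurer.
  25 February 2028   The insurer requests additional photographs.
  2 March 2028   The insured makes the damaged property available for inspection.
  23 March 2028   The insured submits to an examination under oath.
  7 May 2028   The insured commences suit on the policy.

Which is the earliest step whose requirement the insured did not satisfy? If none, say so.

Step 5

(1) due by 17 December 2027 + 14 days = 31 December 2027; done 18 December 2027 — timely.
(2) the permitted window runs from 18 December 2027 + 20 = 7 January 2028 to 18 December 2027 + 35 = 22 January 2028; done 21 January 2028, which is between those dates.
(3) the permitted window runs from 9 February 2028 + 10 = 19 February 2028 to 9 February 2028 + 25 = 5 March 2028; 2 March 2028 falls inside that range.
(4) the permitted window runs from 2 March 2028 + 20 = 22 March 2028 to 2 March 2028 + 30 = 1 April 2028; done 23 March 2028, which is between those dates.
(5) the permitted window runs from 2 March 2028 + 16 = 18 March 2028 to 2 March 2028 + 64 = 5 May 2028; 7 May 2028 is 2 days past the end of the window.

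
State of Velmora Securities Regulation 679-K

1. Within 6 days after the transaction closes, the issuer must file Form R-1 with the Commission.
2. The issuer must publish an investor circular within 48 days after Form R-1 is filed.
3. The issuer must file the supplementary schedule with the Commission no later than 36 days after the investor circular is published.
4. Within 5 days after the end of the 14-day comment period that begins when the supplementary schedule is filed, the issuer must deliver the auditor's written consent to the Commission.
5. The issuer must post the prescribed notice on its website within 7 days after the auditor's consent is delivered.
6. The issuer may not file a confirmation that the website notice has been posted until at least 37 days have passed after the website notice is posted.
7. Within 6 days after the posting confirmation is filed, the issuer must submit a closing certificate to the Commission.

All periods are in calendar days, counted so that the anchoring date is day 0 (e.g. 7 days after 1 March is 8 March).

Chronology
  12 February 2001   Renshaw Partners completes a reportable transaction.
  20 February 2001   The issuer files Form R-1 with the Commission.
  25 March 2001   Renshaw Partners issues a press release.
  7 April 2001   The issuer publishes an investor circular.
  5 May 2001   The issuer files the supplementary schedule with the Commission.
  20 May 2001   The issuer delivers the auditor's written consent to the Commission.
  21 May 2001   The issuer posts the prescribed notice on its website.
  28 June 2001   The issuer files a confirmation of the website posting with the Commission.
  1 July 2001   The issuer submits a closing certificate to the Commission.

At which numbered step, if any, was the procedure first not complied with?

Step 1

Step 1: 6 days after 12 February 2001 (when the transaction closes) is 18 February 2001; not done until 20 February 2001, 2 days after the deadline.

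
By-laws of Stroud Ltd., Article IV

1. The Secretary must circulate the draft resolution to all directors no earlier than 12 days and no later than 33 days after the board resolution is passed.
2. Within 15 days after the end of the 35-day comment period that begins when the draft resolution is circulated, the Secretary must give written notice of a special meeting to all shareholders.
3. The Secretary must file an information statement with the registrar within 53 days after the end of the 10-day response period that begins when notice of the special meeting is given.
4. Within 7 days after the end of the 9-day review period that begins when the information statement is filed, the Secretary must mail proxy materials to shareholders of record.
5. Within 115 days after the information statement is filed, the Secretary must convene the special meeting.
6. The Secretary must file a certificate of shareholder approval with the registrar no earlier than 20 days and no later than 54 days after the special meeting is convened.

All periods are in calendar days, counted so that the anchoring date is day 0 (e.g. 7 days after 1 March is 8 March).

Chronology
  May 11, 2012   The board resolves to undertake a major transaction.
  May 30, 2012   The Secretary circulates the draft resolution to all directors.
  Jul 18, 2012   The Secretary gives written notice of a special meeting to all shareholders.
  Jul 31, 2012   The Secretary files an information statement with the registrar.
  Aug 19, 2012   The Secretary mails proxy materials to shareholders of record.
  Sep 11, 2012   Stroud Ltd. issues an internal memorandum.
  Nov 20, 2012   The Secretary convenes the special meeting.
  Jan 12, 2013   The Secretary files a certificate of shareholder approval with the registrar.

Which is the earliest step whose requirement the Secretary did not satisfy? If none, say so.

(1) the permitted window runs from May 11, 2012 + 12 = May 23, 2012 to May 11, 2012 + 33 = Jun 13, 2012; May 30, 2012 falls inside that range.
(2) due by Jul 4, 2012 + 15 days = Jul 19, 2012; completed Jul 18, 2012, before the deadline.
(3) due by Jul 28, 2012 + 53 days = Sep 19, 2012; completed Jul 31, 2012, before the deadline.
(4) due by Aug 9, 2012 + 7 days = Aug 16, 2012; done Aug 19, 2012 — 3 days late.

Step 4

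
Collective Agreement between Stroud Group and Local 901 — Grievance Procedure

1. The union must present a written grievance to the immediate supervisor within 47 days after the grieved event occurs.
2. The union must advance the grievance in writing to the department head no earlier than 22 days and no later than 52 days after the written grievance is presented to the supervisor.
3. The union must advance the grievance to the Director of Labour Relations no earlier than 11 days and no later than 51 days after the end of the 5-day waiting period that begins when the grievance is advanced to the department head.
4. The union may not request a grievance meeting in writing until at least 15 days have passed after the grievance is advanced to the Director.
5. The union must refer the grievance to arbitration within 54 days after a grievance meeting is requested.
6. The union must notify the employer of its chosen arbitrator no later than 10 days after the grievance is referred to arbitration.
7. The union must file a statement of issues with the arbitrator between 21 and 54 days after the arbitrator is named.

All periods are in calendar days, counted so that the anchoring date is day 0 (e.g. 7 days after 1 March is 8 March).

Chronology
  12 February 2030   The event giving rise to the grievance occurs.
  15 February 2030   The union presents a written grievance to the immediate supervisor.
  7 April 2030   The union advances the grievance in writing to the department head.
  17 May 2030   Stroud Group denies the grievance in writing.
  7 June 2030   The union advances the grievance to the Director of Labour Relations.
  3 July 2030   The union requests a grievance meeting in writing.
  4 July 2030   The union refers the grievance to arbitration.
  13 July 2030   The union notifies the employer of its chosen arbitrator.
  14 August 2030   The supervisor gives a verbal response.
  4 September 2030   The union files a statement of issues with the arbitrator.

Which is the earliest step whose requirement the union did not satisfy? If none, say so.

Step 1: 47 days after 12 February 2030 (when the grieved event occurs) is 31 March 2030; completed 15 February 2030, before the deadline.
Step 2: the window is 22–52 days after 15 February 2030 (when the written grievance is presented to the supervisor), so 9 March 2030 through 8 April 2030; done 7 April 2030 — within the window.
Step 3: the window is 11–51 days after 12 April 2030 (end of the 5-day waiting period, which began when the grievance is advanced to the department head on 7 April 2030), so 23 April 2030 through 2 June 2030; done 7 June 2030 — 5 days after the window closed.
The analysis stops there.

Step 3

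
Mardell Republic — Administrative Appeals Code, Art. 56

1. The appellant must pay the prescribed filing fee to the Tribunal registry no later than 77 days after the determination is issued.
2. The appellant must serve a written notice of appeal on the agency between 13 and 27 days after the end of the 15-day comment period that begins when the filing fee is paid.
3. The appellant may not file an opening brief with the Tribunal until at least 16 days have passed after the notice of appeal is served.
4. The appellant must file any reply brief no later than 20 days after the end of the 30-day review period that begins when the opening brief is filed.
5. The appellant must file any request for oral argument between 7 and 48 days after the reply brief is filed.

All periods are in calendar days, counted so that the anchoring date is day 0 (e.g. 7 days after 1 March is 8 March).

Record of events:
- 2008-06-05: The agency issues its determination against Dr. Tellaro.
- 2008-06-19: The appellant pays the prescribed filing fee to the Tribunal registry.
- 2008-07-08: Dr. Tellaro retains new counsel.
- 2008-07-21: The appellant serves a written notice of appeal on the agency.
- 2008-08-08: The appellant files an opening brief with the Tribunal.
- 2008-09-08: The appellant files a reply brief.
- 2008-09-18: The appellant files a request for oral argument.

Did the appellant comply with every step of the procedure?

Step 1 — counting 77 days from 2008-06-05 (when the determination is issued) gives a deadline of 2008-08-21; 2008-06-19 is within that limit.
Step 2 — 13 and 27 days from 2008-07-04 (end of the 15-day comment period, which began when the filing fee is paid on 2008-06-19) are 2008-07-17 and 2008-07-31 respectively; done 2008-07-21 — within the window.
Step 3 — must wait 16 days from 2008-07-21 (when the notice of appeal is served), so not before 2008-08-06; 2008-08-08 is on or after that date.
Step 4 — counting 20 days from 2008-09-07 (end of the 30-day review period, which began when the opening brief is filed on 2008-08-08) gives a deadline of 2008-09-27; 2008-09-08 is within that limit.
Step 5 — 7 and 48 days from 2008-09-08 (when the reply brief is filed) are 2008-09-15 and 2008-10-26 respectively; done 2008-09-18 — within the window.

Yes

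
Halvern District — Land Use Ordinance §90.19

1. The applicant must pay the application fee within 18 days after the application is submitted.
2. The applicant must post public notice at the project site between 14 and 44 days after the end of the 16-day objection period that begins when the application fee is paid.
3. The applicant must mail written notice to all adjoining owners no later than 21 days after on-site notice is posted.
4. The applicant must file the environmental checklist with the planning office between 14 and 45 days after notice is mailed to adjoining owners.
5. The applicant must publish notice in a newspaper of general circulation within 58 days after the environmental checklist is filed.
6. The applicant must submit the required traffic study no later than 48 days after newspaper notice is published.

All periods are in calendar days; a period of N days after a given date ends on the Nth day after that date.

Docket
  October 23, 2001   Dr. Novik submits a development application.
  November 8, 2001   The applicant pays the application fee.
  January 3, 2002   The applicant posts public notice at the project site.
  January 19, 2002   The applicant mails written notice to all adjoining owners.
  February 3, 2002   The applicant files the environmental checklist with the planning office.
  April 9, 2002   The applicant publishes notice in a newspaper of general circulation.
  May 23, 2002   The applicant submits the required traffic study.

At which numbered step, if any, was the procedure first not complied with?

Step 5

(1) due by October 23, 2001 + 18 days = November 10, 2001; November 8, 2001 is within that limit.
(2) the permitted window runs from November 24, 2001 + 14 = December 8, 2001 to November 24, 2001 + 44 = January 7, 2002; January 3, 2002 falls inside that range.
(3) due by January 3, 2002 + 21 days = January 24, 2002; done January 19, 2002 — timely.
(4) the permitted window runs from January 19, 2002 + 14 = February 2, 2002 to January 19, 2002 + 45 = March 5, 2002; done February 3, 2002 — within the window.
(5) due by February 3, 2002 + 58 days = April 2, 2002; April 9, 2002 misses that deadline by 7 days.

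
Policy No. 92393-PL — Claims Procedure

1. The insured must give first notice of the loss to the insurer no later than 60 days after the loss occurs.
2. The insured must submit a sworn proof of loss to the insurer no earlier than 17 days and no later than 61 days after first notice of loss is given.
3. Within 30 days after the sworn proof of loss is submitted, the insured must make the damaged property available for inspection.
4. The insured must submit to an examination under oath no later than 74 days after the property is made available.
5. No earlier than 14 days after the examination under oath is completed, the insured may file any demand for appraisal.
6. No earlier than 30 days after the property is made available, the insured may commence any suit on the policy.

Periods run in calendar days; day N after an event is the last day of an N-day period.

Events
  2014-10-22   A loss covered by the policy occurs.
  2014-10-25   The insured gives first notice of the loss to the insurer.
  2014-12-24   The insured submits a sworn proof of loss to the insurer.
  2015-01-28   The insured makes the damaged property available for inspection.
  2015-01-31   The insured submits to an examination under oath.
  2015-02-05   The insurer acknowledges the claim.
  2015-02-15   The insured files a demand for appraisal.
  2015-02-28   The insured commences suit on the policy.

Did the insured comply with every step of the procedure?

No

Step 1 — counting 60 days from 2014-10-22 (when the loss occurs) gives a deadline of 2014-12-21; completed 2014-10-25, before the deadline.
Step 2 — 17 and 61 days from 2014-10-25 (when first notice of loss is given) are 2014-11-11 and 2014-12-25 respectively; done 2014-12-24 — within the window.
Step 3 — counting 30 days from 2014-12-24 (when the sworn proof of loss is submitted) gives a deadline of 2015-01-23; not done until 2015-01-28, 5 days after the deadline.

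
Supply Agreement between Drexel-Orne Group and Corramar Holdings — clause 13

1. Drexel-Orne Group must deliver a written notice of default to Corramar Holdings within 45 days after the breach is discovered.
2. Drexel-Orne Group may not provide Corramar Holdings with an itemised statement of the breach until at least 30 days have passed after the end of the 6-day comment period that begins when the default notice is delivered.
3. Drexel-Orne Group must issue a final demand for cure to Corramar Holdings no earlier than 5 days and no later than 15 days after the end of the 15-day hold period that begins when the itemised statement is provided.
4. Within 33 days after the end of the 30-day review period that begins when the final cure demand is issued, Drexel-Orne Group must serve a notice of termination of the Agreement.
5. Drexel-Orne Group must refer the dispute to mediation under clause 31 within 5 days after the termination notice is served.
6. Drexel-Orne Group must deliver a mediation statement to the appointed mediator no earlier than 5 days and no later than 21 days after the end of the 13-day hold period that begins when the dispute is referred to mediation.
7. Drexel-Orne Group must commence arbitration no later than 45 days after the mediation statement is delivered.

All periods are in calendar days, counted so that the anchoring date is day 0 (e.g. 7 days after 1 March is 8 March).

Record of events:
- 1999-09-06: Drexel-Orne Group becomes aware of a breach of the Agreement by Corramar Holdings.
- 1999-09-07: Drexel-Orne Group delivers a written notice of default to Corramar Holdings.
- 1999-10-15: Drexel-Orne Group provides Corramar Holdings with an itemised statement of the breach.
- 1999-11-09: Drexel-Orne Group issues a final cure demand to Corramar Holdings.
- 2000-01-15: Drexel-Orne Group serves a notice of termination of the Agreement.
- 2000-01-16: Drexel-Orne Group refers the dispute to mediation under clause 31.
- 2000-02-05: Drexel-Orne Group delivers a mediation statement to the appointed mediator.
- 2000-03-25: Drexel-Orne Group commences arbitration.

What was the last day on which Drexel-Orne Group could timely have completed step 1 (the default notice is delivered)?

1999-10-21

Step 1 runs from 1999-09-06, when the breach is discovered. 45 days after 1999-09-06 is 1999-10-21.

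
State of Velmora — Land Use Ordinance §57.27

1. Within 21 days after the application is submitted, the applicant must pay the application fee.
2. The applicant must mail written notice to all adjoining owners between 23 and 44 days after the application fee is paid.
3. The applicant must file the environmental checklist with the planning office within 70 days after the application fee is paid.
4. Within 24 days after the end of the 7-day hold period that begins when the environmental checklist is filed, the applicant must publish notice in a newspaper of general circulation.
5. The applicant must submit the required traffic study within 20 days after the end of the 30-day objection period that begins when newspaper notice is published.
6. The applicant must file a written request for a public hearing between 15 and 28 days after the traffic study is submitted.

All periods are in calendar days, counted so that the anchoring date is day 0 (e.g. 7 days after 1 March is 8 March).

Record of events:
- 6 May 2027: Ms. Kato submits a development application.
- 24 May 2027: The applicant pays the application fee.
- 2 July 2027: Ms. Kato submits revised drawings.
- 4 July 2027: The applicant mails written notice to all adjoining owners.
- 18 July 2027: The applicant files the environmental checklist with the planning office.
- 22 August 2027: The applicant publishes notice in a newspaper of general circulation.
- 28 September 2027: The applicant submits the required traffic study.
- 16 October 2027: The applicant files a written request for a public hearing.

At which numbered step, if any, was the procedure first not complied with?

(1) due by 6 May 2027 + 21 days = 27 May 2027; completed 24 May 2027, before the deadline.
(2) the permitted window runs from 24 May 2027 + 23 = 16 June 2027 to 24 May 2027 + 44 = 7 July 2027; 4 July 2027 falls inside that range.
(3) due by 24 May 2027 + 70 days = 2 August 2027; 18 July 2027 is within that limit.
(4) due by 25 July 2027 + 24 days = 18 August 2027; 22 August 2027 misses that deadline by 4 days.

Step 4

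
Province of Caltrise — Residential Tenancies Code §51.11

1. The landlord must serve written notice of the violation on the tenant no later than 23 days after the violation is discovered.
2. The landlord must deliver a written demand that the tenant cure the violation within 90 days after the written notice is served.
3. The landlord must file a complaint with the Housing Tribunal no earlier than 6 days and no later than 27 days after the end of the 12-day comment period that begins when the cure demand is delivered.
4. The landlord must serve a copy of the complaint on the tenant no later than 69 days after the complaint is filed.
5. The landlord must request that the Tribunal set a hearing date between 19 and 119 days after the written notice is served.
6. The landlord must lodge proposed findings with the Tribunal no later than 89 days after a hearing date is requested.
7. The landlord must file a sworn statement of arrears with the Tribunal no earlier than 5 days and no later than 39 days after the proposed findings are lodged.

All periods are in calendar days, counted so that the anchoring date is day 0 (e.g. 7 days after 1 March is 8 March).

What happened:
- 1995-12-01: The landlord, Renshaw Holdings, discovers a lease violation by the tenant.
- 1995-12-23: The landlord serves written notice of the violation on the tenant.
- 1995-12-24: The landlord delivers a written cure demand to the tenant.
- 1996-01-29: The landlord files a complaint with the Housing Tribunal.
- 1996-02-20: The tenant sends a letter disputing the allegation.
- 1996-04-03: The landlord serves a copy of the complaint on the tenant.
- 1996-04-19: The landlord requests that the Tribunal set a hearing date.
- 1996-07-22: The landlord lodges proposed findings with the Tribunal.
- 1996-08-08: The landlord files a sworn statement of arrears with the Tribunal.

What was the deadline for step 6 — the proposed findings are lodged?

Step 6 runs from 1996-04-19, when a hearing date is requested. 89 days after 1996-04-19 is 1996-07-17.

1996-07-17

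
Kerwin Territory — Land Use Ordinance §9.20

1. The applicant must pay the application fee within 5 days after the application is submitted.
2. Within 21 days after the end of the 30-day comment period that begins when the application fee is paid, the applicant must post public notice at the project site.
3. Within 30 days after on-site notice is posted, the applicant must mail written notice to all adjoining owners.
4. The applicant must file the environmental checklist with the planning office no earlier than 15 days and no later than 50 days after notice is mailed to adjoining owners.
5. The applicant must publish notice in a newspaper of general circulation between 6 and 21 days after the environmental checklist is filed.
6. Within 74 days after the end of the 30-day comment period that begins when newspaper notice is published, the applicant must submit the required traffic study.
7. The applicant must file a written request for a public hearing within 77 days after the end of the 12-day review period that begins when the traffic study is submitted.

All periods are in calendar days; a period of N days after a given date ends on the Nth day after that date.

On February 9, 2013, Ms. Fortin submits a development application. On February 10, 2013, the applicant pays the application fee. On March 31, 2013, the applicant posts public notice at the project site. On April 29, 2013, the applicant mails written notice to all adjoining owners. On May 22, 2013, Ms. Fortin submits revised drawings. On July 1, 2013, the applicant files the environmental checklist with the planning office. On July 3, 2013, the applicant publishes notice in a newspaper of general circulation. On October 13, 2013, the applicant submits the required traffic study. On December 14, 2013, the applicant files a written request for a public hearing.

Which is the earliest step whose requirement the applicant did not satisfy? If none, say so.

Step 1 — counting 5 days from February 9, 2013 (when the application is submitted) gives a deadline of February 14, 2013; completed February 10, 2013, before the deadline.
Step 2 — counting 21 days from March 12, 2013 (end of the 30-day comment period, which began when the application fee is paid on February 10, 2013) gives a deadline of April 2, 2013; done March 31, 2013 — timely.
Step 3 — counting 30 days from March 31, 2013 (when on-site notice is posted) gives a deadline of April 30, 2013; completed April 29, 2013, before the deadline.
Step 4 — 15 and 50 days from April 29, 2013 (when notice is mailed to adjoining owners) are May 14, 2013 and June 18, 2013 respectively; done July 1, 2013 — 13 days after the window closed.
The procedure was therefore not followed at step 4.

Step 4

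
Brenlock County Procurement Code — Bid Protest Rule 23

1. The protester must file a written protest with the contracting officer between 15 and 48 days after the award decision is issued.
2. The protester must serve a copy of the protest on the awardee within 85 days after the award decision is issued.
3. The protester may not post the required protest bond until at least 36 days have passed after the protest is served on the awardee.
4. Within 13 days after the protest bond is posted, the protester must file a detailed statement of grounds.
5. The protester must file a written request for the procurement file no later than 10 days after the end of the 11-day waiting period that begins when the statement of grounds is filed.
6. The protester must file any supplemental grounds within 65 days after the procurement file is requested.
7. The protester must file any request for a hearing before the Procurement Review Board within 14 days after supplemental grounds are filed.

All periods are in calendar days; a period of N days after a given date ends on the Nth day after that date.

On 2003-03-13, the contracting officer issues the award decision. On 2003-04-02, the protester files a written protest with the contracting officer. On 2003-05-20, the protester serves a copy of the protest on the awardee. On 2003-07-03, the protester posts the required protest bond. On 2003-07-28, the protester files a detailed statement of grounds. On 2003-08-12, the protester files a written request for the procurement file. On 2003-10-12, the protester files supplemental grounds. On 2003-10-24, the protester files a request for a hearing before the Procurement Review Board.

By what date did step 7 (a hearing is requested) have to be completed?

Step 7 runs from 2003-10-12, when supplemental grounds are filed. 14 days after 2003-10-12 is 2003-10-26.

2003-10-26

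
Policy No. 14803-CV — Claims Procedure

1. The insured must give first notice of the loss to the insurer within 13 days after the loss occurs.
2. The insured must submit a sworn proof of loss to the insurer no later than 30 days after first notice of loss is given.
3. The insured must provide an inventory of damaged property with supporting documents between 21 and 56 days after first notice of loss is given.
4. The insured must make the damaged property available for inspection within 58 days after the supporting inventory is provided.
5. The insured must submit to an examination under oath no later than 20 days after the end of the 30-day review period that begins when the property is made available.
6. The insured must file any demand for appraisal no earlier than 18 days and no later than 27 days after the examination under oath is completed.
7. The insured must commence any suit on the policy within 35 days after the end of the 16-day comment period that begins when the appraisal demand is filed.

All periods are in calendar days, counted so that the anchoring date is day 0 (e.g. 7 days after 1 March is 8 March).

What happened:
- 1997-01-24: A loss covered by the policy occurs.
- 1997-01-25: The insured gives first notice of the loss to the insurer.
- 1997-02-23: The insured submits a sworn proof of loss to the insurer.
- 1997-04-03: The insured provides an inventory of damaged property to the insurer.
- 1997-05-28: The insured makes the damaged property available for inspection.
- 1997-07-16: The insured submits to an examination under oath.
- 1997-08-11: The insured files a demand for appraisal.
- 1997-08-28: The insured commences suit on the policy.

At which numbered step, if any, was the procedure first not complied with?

Step 3

(1) due by 1997-01-24 + 13 days = 1997-02-06; 1997-01-25 is within that limit.
(2) due by 1997-01-25 + 30 days = 1997-02-24; done 1997-02-23 — timely.
(3) the permitted window runs from 1997-01-25 + 21 = 1997-02-15 to 1997-01-25 + 56 = 1997-03-22; 1997-04-03 is 12 days past the end of the window.
No need to go further; step 3 was not satisfied.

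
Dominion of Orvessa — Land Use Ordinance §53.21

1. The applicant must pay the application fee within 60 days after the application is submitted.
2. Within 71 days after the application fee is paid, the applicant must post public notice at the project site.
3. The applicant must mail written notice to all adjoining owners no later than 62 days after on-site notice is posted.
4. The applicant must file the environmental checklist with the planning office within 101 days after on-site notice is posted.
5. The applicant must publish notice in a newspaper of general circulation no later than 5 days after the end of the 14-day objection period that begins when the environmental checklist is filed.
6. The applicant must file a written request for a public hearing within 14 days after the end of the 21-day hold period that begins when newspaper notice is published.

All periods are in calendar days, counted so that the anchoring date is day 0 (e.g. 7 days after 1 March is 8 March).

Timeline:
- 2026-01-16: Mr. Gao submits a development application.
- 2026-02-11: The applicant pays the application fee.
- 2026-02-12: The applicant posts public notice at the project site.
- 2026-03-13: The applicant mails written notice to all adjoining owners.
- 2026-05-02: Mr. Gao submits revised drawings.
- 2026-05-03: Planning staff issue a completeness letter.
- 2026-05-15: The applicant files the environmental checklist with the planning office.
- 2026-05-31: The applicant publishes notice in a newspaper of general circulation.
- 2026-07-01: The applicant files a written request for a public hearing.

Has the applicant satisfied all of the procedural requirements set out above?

Step 1: 60 days after 2026-01-16 (when the application is submitted) is 2026-03-17; done 2026-02-11 — timely.
Step 2: 71 days after 2026-02-11 (when the application fee is paid) is 2026-04-23; 2026-02-12 is within that limit.
Step 3: 62 days after 2026-02-12 (when on-site notice is posted) is 2026-04-15; 2026-03-13 is within that limit.
Step 4: 101 days after 2026-02-12 (when on-site notice is posted) is 2026-05-24; done 2026-05-15 — timely.
Step 5: 5 days after 2026-05-29 (end of the 14-day objection period, which began when the environmental checklist is filed on 2026-05-15) is 2026-06-03; 2026-05-31 is within that limit.
Step 6: 14 days after 2026-06-21 (end of the 21-day hold period, which began when newspaper notice is published on 2026-05-31) is 2026-07-05; completed 2026-07-01, before the deadline.

Yes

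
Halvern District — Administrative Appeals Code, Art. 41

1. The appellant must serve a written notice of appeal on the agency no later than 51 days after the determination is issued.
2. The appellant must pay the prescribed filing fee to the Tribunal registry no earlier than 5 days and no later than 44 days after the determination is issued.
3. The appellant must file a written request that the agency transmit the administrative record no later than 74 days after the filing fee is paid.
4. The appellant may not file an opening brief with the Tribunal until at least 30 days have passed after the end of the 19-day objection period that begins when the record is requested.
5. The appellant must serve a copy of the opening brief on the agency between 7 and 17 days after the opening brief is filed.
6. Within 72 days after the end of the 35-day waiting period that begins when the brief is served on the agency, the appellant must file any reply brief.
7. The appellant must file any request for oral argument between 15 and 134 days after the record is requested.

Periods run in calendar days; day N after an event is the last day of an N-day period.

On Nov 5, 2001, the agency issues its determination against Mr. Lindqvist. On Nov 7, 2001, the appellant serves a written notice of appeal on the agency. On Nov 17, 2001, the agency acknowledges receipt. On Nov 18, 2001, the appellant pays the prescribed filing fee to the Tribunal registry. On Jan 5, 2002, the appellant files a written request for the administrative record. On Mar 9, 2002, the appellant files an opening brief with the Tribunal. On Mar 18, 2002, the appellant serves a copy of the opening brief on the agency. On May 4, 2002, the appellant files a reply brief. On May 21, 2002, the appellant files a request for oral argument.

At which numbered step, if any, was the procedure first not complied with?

Step 1: 51 days after Nov 5, 2001 (when the determination is issued) is Dec 26, 2001; done Nov 7, 2001 — timely.
Step 2: the window is 5–44 days after Nov 5, 2001 (when the determination is issued), so Nov 10, 2001 through Dec 19, 2001; done Nov 18, 2001 — within the window.
Step 3: 74 days after Nov 18, 2001 (when the filing fee is paid) is Jan 31, 2002; done Jan 5, 2002 — timely.
Step 4: the earliest permitted date is 30 days after Jan 24, 2002 (end of the 19-day objection period, which began when the record is requested on Jan 5, 2002), i.e. Feb 23, 2002; done Mar 9, 2002, after the minimum wait.
Step 5: the window is 7–17 days after Mar 9, 2002 (when the opening brief is filed), so Mar 16, 2002 through Mar 26, 2002; Mar 18, 2002 falls inside that range.
Step 6: 72 days after Apr 22, 2002 (end of the 35-day waiting period, which began when the brief is served on the agency on Mar 18, 2002) is Jul 3, 2002; May 4, 2002 is within that limit.
Step 7: the window is 15–134 days after Jan 5, 2002 (when the record is requested), so Jan 20, 2002 through May 19, 2002; done May 21, 2002 — 2 days after the window closed.
Later steps need not be reached.

Step 7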